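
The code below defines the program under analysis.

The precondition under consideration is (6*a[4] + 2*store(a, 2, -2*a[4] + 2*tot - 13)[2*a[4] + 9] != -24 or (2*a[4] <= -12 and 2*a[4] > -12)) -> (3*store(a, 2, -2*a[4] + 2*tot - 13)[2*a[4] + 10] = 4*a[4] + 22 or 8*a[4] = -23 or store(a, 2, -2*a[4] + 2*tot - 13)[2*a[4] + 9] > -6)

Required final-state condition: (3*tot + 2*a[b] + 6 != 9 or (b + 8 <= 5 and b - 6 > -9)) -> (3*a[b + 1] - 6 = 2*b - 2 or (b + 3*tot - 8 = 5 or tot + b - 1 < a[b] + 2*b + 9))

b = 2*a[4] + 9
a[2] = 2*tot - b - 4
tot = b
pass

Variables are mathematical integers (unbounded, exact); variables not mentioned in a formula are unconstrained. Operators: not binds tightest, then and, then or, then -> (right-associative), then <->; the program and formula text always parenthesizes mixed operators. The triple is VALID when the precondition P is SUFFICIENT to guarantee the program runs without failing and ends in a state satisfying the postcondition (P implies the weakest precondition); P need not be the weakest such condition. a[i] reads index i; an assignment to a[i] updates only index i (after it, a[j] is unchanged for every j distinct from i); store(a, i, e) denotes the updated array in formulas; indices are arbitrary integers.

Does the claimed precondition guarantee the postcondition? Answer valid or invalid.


Working backward. After the program, the postcondition (3*tot + 2*a[b] + 6 != 9 or (b + 8 <= 5 and b - 6 > -9)) -> (3*a[b + 1] - 6 = 2*b - 2 or (b + 3*tot - 8 = 5 or tot + b - 1 < a[b] + 2*b + 9)) must hold; in canonical form it is (2*a[b] + 3*tot != 3 or (b <= -3 and b > -3)) -> (3*a[b + 1] = 2*b + 4 or b + 3*tot = 13 or tot < a[b] + b + 10).
Before skip: (2*a[b] + 3*tot != 3 or (b <= -3 and b > -3)) -> (3*a[b + 1] = 2*b + 4 or b + 3*tot = 13 or tot < a[b] + b + 10)
Before tot := b: (2*a[b] + 3*b != 3 or (b <= -3 and b > -3)) -> (3*a[b + 1] = 2*b + 4 or 4*b = 13 or a[b] > -10)
Before a[2] := 2*tot - b - 4: (2*store(a, 2, -b + 2*tot - 4)[b] + 3*b != 3 or (b <= -3 and b > -3)) -> (3*store(a, 2, -b + 2*tot - 4)[b + 1] = 2*b + 4 or 4*b = 13 or store(a, 2, -b + 2*tot - 4)[b] > -10)
Before b := 2*a[4] + 9: (6*a[4] + 2*store(a, 2, -2*a[4] + 2*tot - 13)[2*a[4] + 9] != -24 or (2*a[4] <= -12 and 2*a[4] > -12)) -> (3*store(a, 2, -2*a[4] + 2*tot - 13)[2*a[4] + 10] = 4*a[4] + 22 or 8*a[4] = -23 or store(a, 2, -2*a[4] + 2*tot - 13)[2*a[4] + 9] > -10)
The weakest precondition is (6*a[4] + 2*store(a, 2, -2*a[4] + 2*tot - 13)[2*a[4] + 9] != -24 or (2*a[4] <= -12 and 2*a[4] > -12)) -> (3*store(a, 2, -2*a[4] + 2*tot - 13)[2*a[4] + 10] = 4*a[4] + 22 or 8*a[4] = -23 or store(a, 2, -2*a[4] + 2*tot - 13)[2*a[4] + 9] > -10).
Check whether (6*a[4] + 2*store(a, 2, -2*a[4] + 2*tot - 13)[2*a[4] + 9] != -24 or (2*a[4] <= -12 and 2*a[4] > -12)) -> (3*store(a, 2, -2*a[4] + 2*tot - 13)[2*a[4] + 10] = 4*a[4] + 22 or 8*a[4] = -23 or store(a, 2, -2*a[4] + 2*tot - 13)[2*a[4] + 9] > -6) implies it.
Every state satisfying the precondition satisfies the weakest precondition: the implication holds.
Answer: valid


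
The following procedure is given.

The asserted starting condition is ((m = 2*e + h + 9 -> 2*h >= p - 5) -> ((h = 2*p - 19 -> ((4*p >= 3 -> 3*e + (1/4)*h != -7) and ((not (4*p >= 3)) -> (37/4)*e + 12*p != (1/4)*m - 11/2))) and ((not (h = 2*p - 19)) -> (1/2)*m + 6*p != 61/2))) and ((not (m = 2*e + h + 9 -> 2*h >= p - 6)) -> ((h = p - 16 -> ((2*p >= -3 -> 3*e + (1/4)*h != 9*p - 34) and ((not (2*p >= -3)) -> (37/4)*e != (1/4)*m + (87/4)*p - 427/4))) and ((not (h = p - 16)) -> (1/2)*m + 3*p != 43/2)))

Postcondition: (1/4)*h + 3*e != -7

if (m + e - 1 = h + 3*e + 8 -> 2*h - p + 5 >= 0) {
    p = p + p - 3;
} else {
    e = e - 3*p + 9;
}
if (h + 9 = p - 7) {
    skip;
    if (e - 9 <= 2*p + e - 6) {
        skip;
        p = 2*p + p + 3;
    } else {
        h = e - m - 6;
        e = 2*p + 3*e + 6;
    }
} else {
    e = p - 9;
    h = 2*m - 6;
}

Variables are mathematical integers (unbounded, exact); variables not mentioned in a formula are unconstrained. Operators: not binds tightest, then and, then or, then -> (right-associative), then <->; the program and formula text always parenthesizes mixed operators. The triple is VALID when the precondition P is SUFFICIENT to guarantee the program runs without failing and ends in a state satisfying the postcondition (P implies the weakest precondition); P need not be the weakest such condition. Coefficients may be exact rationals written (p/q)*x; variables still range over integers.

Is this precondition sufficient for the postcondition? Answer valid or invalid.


Working backward. After the program, the postcondition (1/4)*h + 3*e != -7 must hold; in canonical form it is 3*e + (1/4)*h != -7.
Then branch requires (2*p >= -3 -> 3*e + (1/4)*h != -7) and ((not (2*p >= -3)) -> (37/4)*e + 6*p != (1/4)*m - 47/2); else branch requires (1/2)*m + 3*p != 43/2.
Before the if: (h = p - 16 -> ((2*p >= -3 -> 3*e + (1/4)*h != -7) and ((not (2*p >= -3)) -> (37/4)*e + 6*p != (1/4)*m - 47/2))) and ((not (h = p - 16)) -> (1/2)*m + 3*p != 43/2)
Then branch requires (h = 2*p - 19 -> ((4*p >= 3 -> 3*e + (1/4)*h != -7) and ((not (4*p >= 3)) -> (37/4)*e + 12*p != (1/4)*m - 11/2))) and ((not (h = 2*p - 19)) -> (1/2)*m + 6*p != 61/2); else branch requires (h = p - 16 -> ((2*p >= -3 -> 3*e + (1/4)*h != 9*p - 34) and ((not (2*p >= -3)) -> (37/4)*e != (1/4)*m + (87/4)*p - 427/4))) and ((not (h = p - 16)) -> (1/2)*m + 3*p != 43/2).
Before the if: ((m = 2*e + h + 9 -> 2*h >= p - 5) -> ((h = 2*p - 19 -> ((4*p >= 3 -> 3*e + (1/4)*h != -7) and ((not (4*p >= 3)) -> (37/4)*e + 12*p != (1/4)*m - 11/2))) and ((not (h = 2*p - 19)) -> (1/2)*m + 6*p != 61/2))) and ((not (m = 2*e + h + 9 -> 2*h >= p - 5)) -> ((h = p - 16 -> ((2*p >= -3 -> 3*e + (1/4)*h != 9*p - 34) and ((not (2*p >= -3)) -> (37/4)*e != (1/4)*m + (87/4)*p - 427/4))) and ((not (h = p - 16)) -> (1/2)*m + 3*p != 43/2)))
The weakest precondition is ((m = 2*e + h + 9 -> 2*h >= p - 5) -> ((h = 2*p - 19 -> ((4*p >= 3 -> 3*e + (1/4)*h != -7) and ((not (4*p >= 3)) -> (37/4)*e + 12*p != (1/4)*m - 11/2))) and ((not (h = 2*p - 19)) -> (1/2)*m + 6*p != 61/2))) and ((not (m = 2*e + h + 9 -> 2*h >= p - 5)) -> ((h = p - 16 -> ((2*p >= -3 -> 3*e + (1/4)*h != 9*p - 34) and ((not (2*p >= -3)) -> (37/4)*e != (1/4)*m + (87/4)*p - 427/4))) and ((not (h = p - 16)) -> (1/2)*m + 3*p != 43/2))).
Check whether ((m = 2*e + h + 9 -> 2*h >= p - 5) -> ((h = 2*p - 19 -> ((4*p >= 3 -> 3*e + (1/4)*h != -7) and ((not (4*p >= 3)) -> (37/4)*e + 12*p != (1/4)*m - 11/2))) and ((not (h = 2*p - 19)) -> (1/2)*m + 6*p != 61/2))) and ((not (m = 2*e + h + 9 -> 2*h >= p - 6)) -> ((h = p - 16 -> ((2*p >= -3 -> 3*e + (1/4)*h != 9*p - 34) and ((not (2*p >= -3)) -> (37/4)*e != (1/4)*m + (87/4)*p - 427/4))) and ((not (h = p - 16)) -> (1/2)*m + 3*p != 43/2))) implies it.
Countermodel: at the initial state e = -1, h = 0, m = 7, p = 6, the precondition holds but the weakest precondition fails.
Answer: invalid


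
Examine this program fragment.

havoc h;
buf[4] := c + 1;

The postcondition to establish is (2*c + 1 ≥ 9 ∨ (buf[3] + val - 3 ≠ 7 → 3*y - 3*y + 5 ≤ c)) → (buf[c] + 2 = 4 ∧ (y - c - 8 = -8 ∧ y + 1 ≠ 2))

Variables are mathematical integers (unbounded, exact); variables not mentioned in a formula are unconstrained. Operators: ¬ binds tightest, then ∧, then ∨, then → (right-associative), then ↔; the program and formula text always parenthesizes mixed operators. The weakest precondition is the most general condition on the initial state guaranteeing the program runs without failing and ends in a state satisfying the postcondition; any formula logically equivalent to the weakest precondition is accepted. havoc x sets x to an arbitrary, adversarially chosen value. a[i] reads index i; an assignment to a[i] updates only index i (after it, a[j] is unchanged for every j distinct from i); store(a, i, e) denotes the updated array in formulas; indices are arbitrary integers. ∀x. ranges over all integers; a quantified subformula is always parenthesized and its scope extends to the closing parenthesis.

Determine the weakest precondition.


Working backward. After the program, the postcondition (2*c + 1 ≥ 9 ∨ (buf[3] + val - 3 ≠ 7 → 3*y - 3*y + 5 ≤ c)) → (buf[c] + 2 = 4 ∧ (y - c - 8 = -8 ∧ y + 1 ≠ 2)) must hold; in canonical form it is (2*c ≥ 8 ∨ (buf[3] + val ≠ 10 → c ≥ 5)) → (buf[c] = 2 ∧ y = c ∧ y ≠ 1).
Before buf[4] := c + 1: (2*c ≥ 8 ∨ (buf[3] + val ≠ 10 → c ≥ 5)) → (store(buf, 4, c + 1)[c] = 2 ∧ y = c ∧ y ≠ 1)
Before havoc h: (2*c ≥ 8 ∨ (buf[3] + val ≠ 10 → c ≥ 5)) → (store(buf, 4, c + 1)[c] = 2 ∧ y = c ∧ y ≠ 1)
Answer: WP = (2*c ≥ 8 ∨ (buf[3] + val ≠ 10 → c ≥ 5)) → (store(buf, 4, c + 1)[c] = 2 ∧ y = c ∧ y ≠ 1)


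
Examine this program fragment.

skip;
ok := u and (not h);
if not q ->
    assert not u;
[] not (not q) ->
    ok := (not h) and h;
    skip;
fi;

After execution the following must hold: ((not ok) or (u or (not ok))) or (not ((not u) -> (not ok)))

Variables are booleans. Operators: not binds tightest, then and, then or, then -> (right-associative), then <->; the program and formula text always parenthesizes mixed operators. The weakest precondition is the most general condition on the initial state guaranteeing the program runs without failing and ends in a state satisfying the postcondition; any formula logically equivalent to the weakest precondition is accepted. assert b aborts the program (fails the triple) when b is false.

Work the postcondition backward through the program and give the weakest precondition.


Working backward. After the program, the postcondition ((not ok) or (u or (not ok))) or (not ((not u) -> (not ok))) must hold; in canonical form it is (not ok) or u or (not ((not u) -> (not ok))).
Then branch requires (not u) and ((not ok) or u or (not ((not u) -> (not ok)))); else branch requires true.
Before the if: (not q) -> ((not u) and ((not ok) or u or (not ((not u) -> (not ok)))))
Before ok := u and (not h): (not q) -> ((not u) and ((not (u and (not h))) or u or (not ((not u) -> (not (u and (not h)))))))
Before skip: (not q) -> ((not u) and ((not (u and (not h))) or u or (not ((not u) -> (not (u and (not h)))))))
Answer: WP = (not q) -> ((not u) and ((not (u and (not h))) or u or (not ((not u) -> (not (u and (not h)))))))


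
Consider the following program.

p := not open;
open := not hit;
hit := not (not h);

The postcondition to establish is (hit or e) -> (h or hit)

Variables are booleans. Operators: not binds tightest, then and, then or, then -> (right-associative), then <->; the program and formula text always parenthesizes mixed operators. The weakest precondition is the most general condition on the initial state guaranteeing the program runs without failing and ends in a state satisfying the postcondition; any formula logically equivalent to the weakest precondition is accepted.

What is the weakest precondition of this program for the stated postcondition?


Working backward. After the program, (hit or e) -> (h or hit) must hold.
Before hit := not (not h): (h or e) -> h
Before open := not hit: (h or e) -> h
Before p := not open: (h or e) -> h
Answer: WP = (h or e) -> h


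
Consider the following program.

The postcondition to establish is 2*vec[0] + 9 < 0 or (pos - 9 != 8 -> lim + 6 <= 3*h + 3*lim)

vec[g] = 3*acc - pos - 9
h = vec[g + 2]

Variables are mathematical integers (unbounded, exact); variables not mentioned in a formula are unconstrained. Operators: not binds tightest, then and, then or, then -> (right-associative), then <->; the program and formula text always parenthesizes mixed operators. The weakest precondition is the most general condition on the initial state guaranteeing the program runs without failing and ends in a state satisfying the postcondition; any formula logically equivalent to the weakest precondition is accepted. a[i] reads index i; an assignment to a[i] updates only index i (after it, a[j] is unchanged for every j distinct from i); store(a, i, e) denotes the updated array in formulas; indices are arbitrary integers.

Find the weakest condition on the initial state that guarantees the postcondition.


Working backward. After the program, the postcondition 2*vec[0] + 9 < 0 or (pos - 9 != 8 -> lim + 6 <= 3*h + 3*lim) must hold; in canonical form it is 2*vec[0] < -9 or (pos != 17 -> 3*h + 2*lim >= 6).
Before h := vec[g + 2]: 2*vec[0] < -9 or (pos != 17 -> 3*vec[g + 2] + 2*lim >= 6)
Before vec[g] := 3*acc - pos - 9: 2*store(vec, g, 3*acc - pos - 9)[0] < -9 or (pos != 17 -> 3*store(vec, g, 3*acc - pos - 9)[g + 2] + 2*lim >= 6)
Answer: WP = 2*store(vec, g, 3*acc - pos - 9)[0] < -9 or (pos != 17 -> 3*store(vec, g, 3*acc - pos - 9)[g + 2] + 2*lim >= 6)


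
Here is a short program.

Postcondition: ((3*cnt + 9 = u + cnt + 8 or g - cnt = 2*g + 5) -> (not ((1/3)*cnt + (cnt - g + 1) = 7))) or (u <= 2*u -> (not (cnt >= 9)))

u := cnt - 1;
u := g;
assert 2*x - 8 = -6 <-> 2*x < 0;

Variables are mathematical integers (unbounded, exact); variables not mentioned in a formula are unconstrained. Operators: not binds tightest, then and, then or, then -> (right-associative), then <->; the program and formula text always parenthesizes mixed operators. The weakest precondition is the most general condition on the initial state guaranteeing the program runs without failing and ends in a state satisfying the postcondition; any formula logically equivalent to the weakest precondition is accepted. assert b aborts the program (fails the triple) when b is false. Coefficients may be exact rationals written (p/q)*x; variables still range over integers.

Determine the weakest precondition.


Working backward. After the program, the postcondition ((3*cnt + 9 = u + cnt + 8 or g - cnt = 2*g + 5) -> (not ((1/3)*cnt + (cnt - g + 1) = 7))) or (u <= 2*u -> (not (cnt >= 9))) must hold; in canonical form it is ((2*cnt = u - 1 or cnt + g = -5) -> (not ((4/3)*cnt = g + 6))) or (u >= 0 -> (not (cnt >= 9))).
Before assert 2*x - 8 = -6 <-> 2*x < 0: (2*x = 2 <-> 2*x < 0) and (((2*cnt = u - 1 or cnt + g = -5) -> (not ((4/3)*cnt = g + 6))) or (u >= 0 -> (not (cnt >= 9))))
Before u := g: (2*x = 2 <-> 2*x < 0) and (((2*cnt = g - 1 or cnt + g = -5) -> (not ((4/3)*cnt = g + 6))) or (g >= 0 -> (not (cnt >= 9))))
Before u := cnt - 1: (2*x = 2 <-> 2*x < 0) and (((2*cnt = g - 1 or cnt + g = -5) -> (not ((4/3)*cnt = g + 6))) or (g >= 0 -> (not (cnt >= 9))))
Answer: WP = (2*x = 2 <-> 2*x < 0) and (((2*cnt = g - 1 or cnt + g = -5) -> (not ((4/3)*cnt = g + 6))) or (g >= 0 -> (not (cnt >= 9))))


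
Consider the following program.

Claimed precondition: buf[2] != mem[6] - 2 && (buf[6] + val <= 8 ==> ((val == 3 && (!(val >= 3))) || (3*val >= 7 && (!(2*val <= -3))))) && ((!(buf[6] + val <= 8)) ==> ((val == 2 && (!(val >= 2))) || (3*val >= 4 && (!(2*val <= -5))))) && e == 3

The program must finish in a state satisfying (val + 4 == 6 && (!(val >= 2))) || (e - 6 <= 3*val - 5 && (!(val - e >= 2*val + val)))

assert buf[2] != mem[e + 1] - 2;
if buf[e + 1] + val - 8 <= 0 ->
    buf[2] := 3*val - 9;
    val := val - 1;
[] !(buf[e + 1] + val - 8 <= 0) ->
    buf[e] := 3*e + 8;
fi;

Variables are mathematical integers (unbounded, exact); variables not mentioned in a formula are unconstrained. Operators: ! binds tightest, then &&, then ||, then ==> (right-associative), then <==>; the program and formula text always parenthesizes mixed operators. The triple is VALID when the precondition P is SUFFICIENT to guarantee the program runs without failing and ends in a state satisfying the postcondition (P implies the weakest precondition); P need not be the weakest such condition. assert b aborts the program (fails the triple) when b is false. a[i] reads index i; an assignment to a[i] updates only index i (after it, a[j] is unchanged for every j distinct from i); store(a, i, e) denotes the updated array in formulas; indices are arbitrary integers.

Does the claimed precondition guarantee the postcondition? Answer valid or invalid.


Working backward. After the program, the postcondition (val + 4 == 6 && (!(val >= 2))) || (e - 6 <= 3*val - 5 && (!(val - e >= 2*val + val))) must hold; in canonical form it is (val == 2 && (!(val >= 2))) || (e <= 3*val + 1 && (!(e + 2*val <= 0))).
Then branch requires (val == 3 && (!(val >= 3))) || (e <= 3*val - 2 && (!(e + 2*val <= 2))); else branch requires (val == 2 && (!(val >= 2))) || (e <= 3*val + 1 && (!(e + 2*val <= 0))).
Before the if: (buf[e + 1] + val <= 8 ==> ((val == 3 && (!(val >= 3))) || (e <= 3*val - 2 && (!(e + 2*val <= 2))))) && ((!(buf[e + 1] + val <= 8)) ==> ((val == 2 && (!(val >= 2))) || (e <= 3*val + 1 && (!(e + 2*val <= 0)))))
Before assert buf[2] != mem[e + 1] - 2: buf[2] != mem[e + 1] - 2 && (buf[e + 1] + val <= 8 ==> ((val == 3 && (!(val >= 3))) || (e <= 3*val - 2 && (!(e + 2*val <= 2))))) && ((!(buf[e + 1] + val <= 8)) ==> ((val == 2 && (!(val >= 2))) || (e <= 3*val + 1 && (!(e + 2*val <= 0)))))
The weakest precondition is buf[2] != mem[e + 1] - 2 && (buf[e + 1] + val <= 8 ==> ((val == 3 && (!(val >= 3))) || (e <= 3*val - 2 && (!(e + 2*val <= 2))))) && ((!(buf[e + 1] + val <= 8)) ==> ((val == 2 && (!(val >= 2))) || (e <= 3*val + 1 && (!(e + 2*val <= 0))))).
Check whether buf[2] != mem[6] - 2 && (buf[6] + val <= 8 ==> ((val == 3 && (!(val >= 3))) || (3*val >= 7 && (!(2*val <= -3))))) && ((!(buf[6] + val <= 8)) ==> ((val == 2 && (!(val >= 2))) || (3*val >= 4 && (!(2*val <= -5))))) && e == 3 implies it.
Countermodel: at the initial state buf = {[2] = 30152, [4] = 30152, [6] = 7, elsewhere 30152}, e = 3, mem = {[2] = 30154, [4] = 30154, [6] = 30155, elsewhere 30154}, val = 2, the precondition holds but the weakest precondition fails.
Answer: invalid


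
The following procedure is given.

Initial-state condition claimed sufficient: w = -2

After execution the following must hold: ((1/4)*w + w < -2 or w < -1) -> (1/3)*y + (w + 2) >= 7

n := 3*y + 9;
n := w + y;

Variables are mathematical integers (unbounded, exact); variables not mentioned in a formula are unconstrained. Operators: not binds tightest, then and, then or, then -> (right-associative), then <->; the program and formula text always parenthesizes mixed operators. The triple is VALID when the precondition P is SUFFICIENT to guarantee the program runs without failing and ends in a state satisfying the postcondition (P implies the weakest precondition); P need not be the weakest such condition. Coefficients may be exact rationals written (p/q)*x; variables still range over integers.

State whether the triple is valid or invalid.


Working backward. After the program, the postcondition ((1/4)*w + w < -2 or w < -1) -> (1/3)*y + (w + 2) >= 7 must hold; in canonical form it is ((5/4)*w < -2 or w < -1) -> w + (1/3)*y >= 5.
Before n := w + y: ((5/4)*w < -2 or w < -1) -> w + (1/3)*y >= 5
Before n := 3*y + 9: ((5/4)*w < -2 or w < -1) -> w + (1/3)*y >= 5
The weakest precondition is ((5/4)*w < -2 or w < -1) -> w + (1/3)*y >= 5.
Check whether w = -2 implies it.
Countermodel: at the initial state w = -2, y = 20, the precondition holds but the weakest precondition fails.
Answer: invalid


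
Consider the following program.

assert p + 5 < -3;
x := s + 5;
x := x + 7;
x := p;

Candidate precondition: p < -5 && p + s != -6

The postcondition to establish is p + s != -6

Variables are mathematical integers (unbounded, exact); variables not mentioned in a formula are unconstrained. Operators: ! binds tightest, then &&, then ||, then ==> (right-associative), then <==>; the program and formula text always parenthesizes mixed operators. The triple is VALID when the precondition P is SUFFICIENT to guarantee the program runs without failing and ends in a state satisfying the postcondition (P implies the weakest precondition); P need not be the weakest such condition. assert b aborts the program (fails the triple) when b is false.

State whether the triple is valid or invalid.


Working backward. After the program, p + s != -6 must hold.
Before x := p: p + s != -6
Before x := x + 7: p + s != -6
Before x := s + 5: p + s != -6
Before assert p + 5 < -3: p < -8 && p + s != -6
The weakest precondition is p < -8 && p + s != -6.
Check whether p < -5 && p + s != -6 implies it.
Countermodel: at the initial state p = -8, s = 3, the precondition holds but the weakest precondition fails.
Answer: invalid


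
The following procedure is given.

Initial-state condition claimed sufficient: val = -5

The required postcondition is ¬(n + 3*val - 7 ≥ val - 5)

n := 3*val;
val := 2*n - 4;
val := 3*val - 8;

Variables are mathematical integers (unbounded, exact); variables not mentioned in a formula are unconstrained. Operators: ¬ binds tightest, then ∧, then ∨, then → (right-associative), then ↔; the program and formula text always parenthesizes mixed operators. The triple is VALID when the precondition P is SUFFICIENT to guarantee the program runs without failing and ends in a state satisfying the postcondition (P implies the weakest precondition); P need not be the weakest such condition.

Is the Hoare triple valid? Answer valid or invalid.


Working backward. After the program, the postcondition ¬(n + 3*val - 7 ≥ val - 5) must hold; in canonical form it is ¬(n + 2*val ≥ 2).
Before val := 3*val - 8: ¬(n + 6*val ≥ 18)
Before val := 2*n - 4: ¬(13*n ≥ 42)
Before n := 3*val: ¬(39*val ≥ 42)
The weakest precondition is ¬(39*val ≥ 42).
Check whether val = -5 implies it.
Every state satisfying the precondition satisfies the weakest precondition: the implication holds.
Answer: valid


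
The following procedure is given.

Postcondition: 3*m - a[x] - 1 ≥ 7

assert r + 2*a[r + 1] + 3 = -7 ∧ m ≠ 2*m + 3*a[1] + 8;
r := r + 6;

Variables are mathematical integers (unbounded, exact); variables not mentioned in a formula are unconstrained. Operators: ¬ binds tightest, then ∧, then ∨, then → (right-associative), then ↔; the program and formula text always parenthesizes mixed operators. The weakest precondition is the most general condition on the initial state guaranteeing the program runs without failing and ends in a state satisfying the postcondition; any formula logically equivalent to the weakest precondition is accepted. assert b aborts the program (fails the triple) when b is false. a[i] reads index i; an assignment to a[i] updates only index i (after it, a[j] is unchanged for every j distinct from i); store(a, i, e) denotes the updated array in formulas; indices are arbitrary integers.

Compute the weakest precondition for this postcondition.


Working backward. After the program, the postcondition 3*m - a[x] - 1 ≥ 7 must hold; in canonical form it is 3*m ≥ a[x] + 8.
Before r := r + 6: 3*m ≥ a[x] + 8
Before assert r + 2*a[r + 1] + 3 = -7 ∧ m ≠ 2*m + 3*a[1] + 8: 2*a[r + 1] + r = -10 ∧ 3*a[1] + m ≠ -8 ∧ 3*m ≥ a[x] + 8
Answer: WP = 2*a[r + 1] + r = -10 ∧ 3*a[1] + m ≠ -8 ∧ 3*m ≥ a[x] + 8


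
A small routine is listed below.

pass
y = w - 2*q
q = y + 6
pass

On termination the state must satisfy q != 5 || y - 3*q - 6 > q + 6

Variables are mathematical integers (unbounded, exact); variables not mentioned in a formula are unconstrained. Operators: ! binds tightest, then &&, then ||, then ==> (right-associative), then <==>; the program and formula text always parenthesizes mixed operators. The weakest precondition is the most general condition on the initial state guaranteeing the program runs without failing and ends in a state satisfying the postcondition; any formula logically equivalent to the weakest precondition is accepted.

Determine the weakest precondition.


Working backward. After the program, the postcondition q != 5 || y - 3*q - 6 > q + 6 must hold; in canonical form it is q != 5 || y > 4*q + 12.
Before skip: q != 5 || y > 4*q + 12
Before q := y + 6: y != -1 || 3*y < -36
Before y := w - 2*q: w != 2*q - 1 || 3*w < 6*q - 36
Before skip: w != 2*q - 1 || 3*w < 6*q - 36
Answer: WP = w != 2*q - 1 || 3*w < 6*q - 36


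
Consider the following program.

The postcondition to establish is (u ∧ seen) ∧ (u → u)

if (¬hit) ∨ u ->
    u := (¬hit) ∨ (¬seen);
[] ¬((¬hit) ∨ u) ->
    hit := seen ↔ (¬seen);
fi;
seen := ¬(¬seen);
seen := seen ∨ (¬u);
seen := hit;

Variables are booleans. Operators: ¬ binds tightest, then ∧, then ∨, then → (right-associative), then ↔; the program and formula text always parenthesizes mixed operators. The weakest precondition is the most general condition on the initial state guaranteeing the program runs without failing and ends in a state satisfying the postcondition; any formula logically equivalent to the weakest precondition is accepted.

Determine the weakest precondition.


Working backward. After the program, the postcondition (u ∧ seen) ∧ (u → u) must hold; in canonical form it is u ∧ seen.
Before seen := hit: u ∧ hit
Before seen := seen ∨ (¬u): u ∧ hit
Before seen := ¬(¬seen): u ∧ hit
Then branch requires ((¬hit) ∨ (¬seen)) ∧ hit; else branch requires u ∧ (seen ↔ (¬seen)).
Before the if: (((¬hit) ∨ u) → (((¬hit) ∨ (¬seen)) ∧ hit)) ∧ ((¬((¬hit) ∨ u)) → (u ∧ (seen ↔ (¬seen))))
Answer: WP = (((¬hit) ∨ u) → (((¬hit) ∨ (¬seen)) ∧ hit)) ∧ ((¬((¬hit) ∨ u)) → (u ∧ (seen ↔ (¬seen))))


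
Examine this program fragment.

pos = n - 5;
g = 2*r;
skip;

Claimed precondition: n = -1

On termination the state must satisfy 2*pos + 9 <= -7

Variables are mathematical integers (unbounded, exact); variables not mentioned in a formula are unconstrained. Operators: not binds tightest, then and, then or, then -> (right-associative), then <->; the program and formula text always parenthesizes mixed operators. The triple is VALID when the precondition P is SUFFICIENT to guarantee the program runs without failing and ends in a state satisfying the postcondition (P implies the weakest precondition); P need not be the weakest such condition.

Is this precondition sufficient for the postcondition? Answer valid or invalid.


Working backward. After the program, the postcondition 2*pos + 9 <= -7 must hold; in canonical form it is 2*pos <= -16.
Before skip: 2*pos <= -16
Before g := 2*r: 2*pos <= -16
Before pos := n - 5: 2*n <= -6
The weakest precondition is 2*n <= -6.
Check whether n = -1 implies it.
Countermodel: at the initial state n = -1, the precondition holds but the weakest precondition fails.
Answer: invalid


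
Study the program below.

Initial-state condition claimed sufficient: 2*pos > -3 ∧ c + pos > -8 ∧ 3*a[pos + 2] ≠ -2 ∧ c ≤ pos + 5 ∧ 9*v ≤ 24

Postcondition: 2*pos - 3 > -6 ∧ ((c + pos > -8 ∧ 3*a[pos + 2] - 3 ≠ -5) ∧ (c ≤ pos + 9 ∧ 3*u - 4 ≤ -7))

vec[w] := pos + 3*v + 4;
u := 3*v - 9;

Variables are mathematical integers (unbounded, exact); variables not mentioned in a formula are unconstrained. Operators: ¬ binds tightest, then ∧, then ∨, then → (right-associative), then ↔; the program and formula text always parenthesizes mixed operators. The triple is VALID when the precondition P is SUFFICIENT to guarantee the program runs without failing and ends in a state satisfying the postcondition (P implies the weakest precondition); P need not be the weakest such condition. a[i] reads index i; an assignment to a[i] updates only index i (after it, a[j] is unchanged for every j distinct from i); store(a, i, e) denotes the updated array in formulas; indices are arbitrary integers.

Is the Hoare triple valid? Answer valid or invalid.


Working backward. After the program, the postcondition 2*pos - 3 > -6 ∧ ((c + pos > -8 ∧ 3*a[pos + 2] - 3 ≠ -5) ∧ (c ≤ pos + 9 ∧ 3*u - 4 ≤ -7)) must hold; in canonical form it is 2*pos > -3 ∧ c + pos > -8 ∧ 3*a[pos + 2] ≠ -2 ∧ c ≤ pos + 9 ∧ 3*u ≤ -3.
Before u := 3*v - 9: 2*pos > -3 ∧ c + pos > -8 ∧ 3*a[pos + 2] ≠ -2 ∧ c ≤ pos + 9 ∧ 9*v ≤ 24
Before vec[w] := pos + 3*v + 4: 2*pos > -3 ∧ c + pos > -8 ∧ 3*a[pos + 2] ≠ -2 ∧ c ≤ pos + 9 ∧ 9*v ≤ 24
The weakest precondition is 2*pos > -3 ∧ c + pos > -8 ∧ 3*a[pos + 2] ≠ -2 ∧ c ≤ pos + 9 ∧ 9*v ≤ 24.
Check whether 2*pos > -3 ∧ c + pos > -8 ∧ 3*a[pos + 2] ≠ -2 ∧ c ≤ pos + 5 ∧ 9*v ≤ 24 implies it.
Every state satisfying the precondition satisfies the weakest precondition: the implication holds.
Answer: valid


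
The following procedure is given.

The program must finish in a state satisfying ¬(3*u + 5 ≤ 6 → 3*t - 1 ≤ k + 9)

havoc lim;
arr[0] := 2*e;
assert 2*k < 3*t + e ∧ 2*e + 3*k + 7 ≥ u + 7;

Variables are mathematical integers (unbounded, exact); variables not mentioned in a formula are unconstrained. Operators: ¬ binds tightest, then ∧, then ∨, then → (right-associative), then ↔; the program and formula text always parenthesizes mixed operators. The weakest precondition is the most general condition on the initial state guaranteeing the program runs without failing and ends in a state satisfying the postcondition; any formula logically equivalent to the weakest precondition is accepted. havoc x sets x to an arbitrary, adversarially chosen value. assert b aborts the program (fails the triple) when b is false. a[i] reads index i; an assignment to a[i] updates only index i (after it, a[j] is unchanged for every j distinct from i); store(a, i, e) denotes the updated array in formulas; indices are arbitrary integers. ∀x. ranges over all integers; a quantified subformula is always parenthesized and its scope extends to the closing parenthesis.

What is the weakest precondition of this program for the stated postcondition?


Working backward. After the program, the postcondition ¬(3*u + 5 ≤ 6 → 3*t - 1 ≤ k + 9) must hold; in canonical form it is ¬(3*u ≤ 1 → 3*t ≤ k + 10).
Before assert 2*k < 3*t + e ∧ 2*e + 3*k + 7 ≥ u + 7: 2*k < e + 3*t ∧ 2*e + 3*k ≥ u ∧ (¬(3*u ≤ 1 → 3*t ≤ k + 10))
Before arr[0] := 2*e: 2*k < e + 3*t ∧ 2*e + 3*k ≥ u ∧ (¬(3*u ≤ 1 → 3*t ≤ k + 10))
Before havoc lim: 2*k < e + 3*t ∧ 2*e + 3*k ≥ u ∧ (¬(3*u ≤ 1 → 3*t ≤ k + 10))
Answer: WP = 2*k < e + 3*t ∧ 2*e + 3*k ≥ u ∧ (¬(3*u ≤ 1 → 3*t ≤ k + 10))


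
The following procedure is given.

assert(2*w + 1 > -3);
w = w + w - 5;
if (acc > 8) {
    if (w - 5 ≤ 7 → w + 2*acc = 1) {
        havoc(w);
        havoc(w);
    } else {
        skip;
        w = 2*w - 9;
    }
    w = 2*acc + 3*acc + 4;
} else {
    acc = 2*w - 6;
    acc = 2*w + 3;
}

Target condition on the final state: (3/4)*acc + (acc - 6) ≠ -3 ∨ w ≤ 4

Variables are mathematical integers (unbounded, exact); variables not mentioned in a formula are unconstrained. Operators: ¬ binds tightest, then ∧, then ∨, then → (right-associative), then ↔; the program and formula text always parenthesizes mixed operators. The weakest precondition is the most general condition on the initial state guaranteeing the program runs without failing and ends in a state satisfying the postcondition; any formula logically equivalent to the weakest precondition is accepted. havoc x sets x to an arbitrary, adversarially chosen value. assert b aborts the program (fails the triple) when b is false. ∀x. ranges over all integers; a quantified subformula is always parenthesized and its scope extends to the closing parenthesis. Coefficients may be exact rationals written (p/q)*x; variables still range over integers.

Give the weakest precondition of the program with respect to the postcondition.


Working backward. After the program, the postcondition (3/4)*acc + (acc - 6) ≠ -3 ∨ w ≤ 4 must hold; in canonical form it is (7/4)*acc ≠ 3 ∨ w ≤ 4.
Then branch requires ((w ≤ 12 → 2*acc + w = 1) → ((7/4)*acc ≠ 3 ∨ 5*acc ≤ 0)) ∧ ((¬(w ≤ 12 → 2*acc + w = 1)) → ((7/4)*acc ≠ 3 ∨ 5*acc ≤ 0)); else branch requires (7/2)*w ≠ -9/4 ∨ w ≤ 4.
Before the if: (acc > 8 → (((w ≤ 12 → 2*acc + w = 1) → ((7/4)*acc ≠ 3 ∨ 5*acc ≤ 0)) ∧ ((¬(w ≤ 12 → 2*acc + w = 1)) → ((7/4)*acc ≠ 3 ∨ 5*acc ≤ 0)))) ∧ ((¬(acc > 8)) → ((7/2)*w ≠ -9/4 ∨ w ≤ 4))
Before w := w + w - 5: (acc > 8 → (((2*w ≤ 17 → 2*acc + 2*w = 6) → ((7/4)*acc ≠ 3 ∨ 5*acc ≤ 0)) ∧ ((¬(2*w ≤ 17 → 2*acc + 2*w = 6)) → ((7/4)*acc ≠ 3 ∨ 5*acc ≤ 0)))) ∧ ((¬(acc > 8)) → (7*w ≠ 61/4 ∨ 2*w ≤ 9))
Before assert 2*w + 1 > -3: 2*w > -4 ∧ (acc > 8 → (((2*w ≤ 17 → 2*acc + 2*w = 6) → ((7/4)*acc ≠ 3 ∨ 5*acc ≤ 0)) ∧ ((¬(2*w ≤ 17 → 2*acc + 2*w = 6)) → ((7/4)*acc ≠ 3 ∨ 5*acc ≤ 0)))) ∧ ((¬(acc > 8)) → (7*w ≠ 61/4 ∨ 2*w ≤ 9))
Answer: WP = 2*w > -4 ∧ (acc > 8 → (((2*w ≤ 17 → 2*acc + 2*w = 6) → ((7/4)*acc ≠ 3 ∨ 5*acc ≤ 0)) ∧ ((¬(2*w ≤ 17 → 2*acc + 2*w = 6)) → ((7/4)*acc ≠ 3 ∨ 5*acc ≤ 0)))) ∧ ((¬(acc > 8)) → (7*w ≠ 61/4 ∨ 2*w ≤ 9))


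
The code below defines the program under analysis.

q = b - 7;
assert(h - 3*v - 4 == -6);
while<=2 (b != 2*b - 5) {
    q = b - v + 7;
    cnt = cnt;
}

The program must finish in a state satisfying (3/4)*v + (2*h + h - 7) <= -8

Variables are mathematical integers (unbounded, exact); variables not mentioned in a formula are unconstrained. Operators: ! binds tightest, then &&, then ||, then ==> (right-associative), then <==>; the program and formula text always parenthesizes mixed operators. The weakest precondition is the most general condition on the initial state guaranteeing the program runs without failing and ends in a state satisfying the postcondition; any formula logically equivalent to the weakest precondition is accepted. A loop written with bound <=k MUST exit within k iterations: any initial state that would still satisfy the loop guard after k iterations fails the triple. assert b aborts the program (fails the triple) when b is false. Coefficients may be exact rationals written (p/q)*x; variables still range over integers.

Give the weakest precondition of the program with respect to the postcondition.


Working backward. After the program, the postcondition (3/4)*v + (2*h + h - 7) <= -8 must hold; in canonical form it is 3*h + (3/4)*v <= -1.
Before the loop (bound <=2), unroll the exhaustion recursion (WP_0 = exit-now case; WP_j = one more guarded iteration, up to j = 2):
  WP_0: (!(b != 5)) && 3*h + (3/4)*v <= -1
  WP_1: (b != 5 ==> ((!(b != 5)) && 3*h + (3/4)*v <= -1)) && ((!(b != 5)) ==> 3*h + (3/4)*v <= -1)
  WP_2: (b != 5 ==> ((b != 5 ==> ((!(b != 5)) && 3*h + (3/4)*v <= -1)) && ((!(b != 5)) ==> 3*h + (3/4)*v <= -1))) && ((!(b != 5)) ==> 3*h + (3/4)*v <= -1)
So before the loop: (b != 5 ==> ((b != 5 ==> ((!(b != 5)) && 3*h + (3/4)*v <= -1)) && ((!(b != 5)) ==> 3*h + (3/4)*v <= -1))) && ((!(b != 5)) ==> 3*h + (3/4)*v <= -1)
Before assert h - 3*v - 4 == -6: h == 3*v - 2 && (b != 5 ==> ((b != 5 ==> ((!(b != 5)) && 3*h + (3/4)*v <= -1)) && ((!(b != 5)) ==> 3*h + (3/4)*v <= -1))) && ((!(b != 5)) ==> 3*h + (3/4)*v <= -1)
Before q := b - 7: h == 3*v - 2 && (b != 5 ==> ((b != 5 ==> ((!(b != 5)) && 3*h + (3/4)*v <= -1)) && ((!(b != 5)) ==> 3*h + (3/4)*v <= -1))) && ((!(b != 5)) ==> 3*h + (3/4)*v <= -1)
Answer: WP = h == 3*v - 2 && (b != 5 ==> ((b != 5 ==> ((!(b != 5)) && 3*h + (3/4)*v <= -1)) && ((!(b != 5)) ==> 3*h + (3/4)*v <= -1))) && ((!(b != 5)) ==> 3*h + (3/4)*v <= -1)


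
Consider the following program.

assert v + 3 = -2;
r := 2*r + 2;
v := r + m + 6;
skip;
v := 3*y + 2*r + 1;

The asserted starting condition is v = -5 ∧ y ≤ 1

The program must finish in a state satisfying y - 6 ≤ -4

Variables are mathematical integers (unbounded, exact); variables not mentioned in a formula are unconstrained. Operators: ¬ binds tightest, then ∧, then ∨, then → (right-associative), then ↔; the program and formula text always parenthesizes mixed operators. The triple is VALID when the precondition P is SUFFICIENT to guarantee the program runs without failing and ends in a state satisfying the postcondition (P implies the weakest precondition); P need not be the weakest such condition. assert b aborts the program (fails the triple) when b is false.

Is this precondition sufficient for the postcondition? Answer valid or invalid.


Working backward. After the program, the postcondition y - 6 ≤ -4 must hold; in canonical form it is y ≤ 2.
Before v := 3*y + 2*r + 1: y ≤ 2
Before skip: y ≤ 2
Before v := r + m + 6: y ≤ 2
Before r := 2*r + 2: y ≤ 2
Before assert v + 3 = -2: v = -5 ∧ y ≤ 2
The weakest precondition is v = -5 ∧ y ≤ 2.
Check whether v = -5 ∧ y ≤ 1 implies it.
Every state satisfying the precondition satisfies the weakest precondition: the implication holds.
Answer: valid


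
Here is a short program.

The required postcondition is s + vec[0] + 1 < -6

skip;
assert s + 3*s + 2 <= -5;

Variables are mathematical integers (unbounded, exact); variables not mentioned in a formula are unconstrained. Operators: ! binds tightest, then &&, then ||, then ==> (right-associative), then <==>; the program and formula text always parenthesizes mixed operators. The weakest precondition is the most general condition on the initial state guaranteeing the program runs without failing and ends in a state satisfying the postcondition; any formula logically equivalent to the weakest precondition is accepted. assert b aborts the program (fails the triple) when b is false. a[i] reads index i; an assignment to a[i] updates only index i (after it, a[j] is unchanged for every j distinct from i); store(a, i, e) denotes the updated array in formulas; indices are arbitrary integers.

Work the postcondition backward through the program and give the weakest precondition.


Working backward. After the program, the postcondition s + vec[0] + 1 < -6 must hold; in canonical form it is vec[0] + s < -7.
Before assert s + 3*s + 2 <= -5: 4*s <= -7 && vec[0] + s < -7
Before skip: 4*s <= -7 && vec[0] + s < -7
Answer: WP = 4*s <= -7 && vec[0] + s < -7


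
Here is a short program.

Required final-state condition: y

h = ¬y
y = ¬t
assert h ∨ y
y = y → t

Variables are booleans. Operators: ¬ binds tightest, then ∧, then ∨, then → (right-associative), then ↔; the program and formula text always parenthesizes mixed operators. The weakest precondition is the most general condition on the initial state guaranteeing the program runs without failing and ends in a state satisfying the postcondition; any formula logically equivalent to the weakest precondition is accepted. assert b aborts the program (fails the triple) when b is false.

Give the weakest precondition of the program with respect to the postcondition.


Working backward. After the program, y must hold.
Before y := y → t: y → t
Before assert h ∨ y: (h ∨ y) ∧ (y → t)
Before y := ¬t: (h ∨ (¬t)) ∧ ((¬t) → t)
Before h := ¬y: ((¬y) ∨ (¬t)) ∧ ((¬t) → t)
Answer: WP = ((¬y) ∨ (¬t)) ∧ ((¬t) → t)


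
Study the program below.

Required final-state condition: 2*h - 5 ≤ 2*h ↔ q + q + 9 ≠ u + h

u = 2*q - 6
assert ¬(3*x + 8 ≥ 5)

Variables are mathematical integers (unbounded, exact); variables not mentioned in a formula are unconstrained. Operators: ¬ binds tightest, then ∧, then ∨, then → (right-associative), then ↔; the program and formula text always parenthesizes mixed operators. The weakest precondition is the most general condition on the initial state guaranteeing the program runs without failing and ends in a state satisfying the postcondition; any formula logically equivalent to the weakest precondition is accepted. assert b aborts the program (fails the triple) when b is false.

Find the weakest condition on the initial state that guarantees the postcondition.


Working backward. After the program, the postcondition 2*h - 5 ≤ 2*h ↔ q + q + 9 ≠ u + h must hold; in canonical form it is 2*q ≠ h + u - 9.
Before assert ¬(3*x + 8 ≥ 5): (¬(3*x ≥ -3)) ∧ 2*q ≠ h + u - 9
Before u := 2*q - 6: (¬(3*x ≥ -3)) ∧ h ≠ 15
Answer: WP = (¬(3*x ≥ -3)) ∧ h ≠ 15


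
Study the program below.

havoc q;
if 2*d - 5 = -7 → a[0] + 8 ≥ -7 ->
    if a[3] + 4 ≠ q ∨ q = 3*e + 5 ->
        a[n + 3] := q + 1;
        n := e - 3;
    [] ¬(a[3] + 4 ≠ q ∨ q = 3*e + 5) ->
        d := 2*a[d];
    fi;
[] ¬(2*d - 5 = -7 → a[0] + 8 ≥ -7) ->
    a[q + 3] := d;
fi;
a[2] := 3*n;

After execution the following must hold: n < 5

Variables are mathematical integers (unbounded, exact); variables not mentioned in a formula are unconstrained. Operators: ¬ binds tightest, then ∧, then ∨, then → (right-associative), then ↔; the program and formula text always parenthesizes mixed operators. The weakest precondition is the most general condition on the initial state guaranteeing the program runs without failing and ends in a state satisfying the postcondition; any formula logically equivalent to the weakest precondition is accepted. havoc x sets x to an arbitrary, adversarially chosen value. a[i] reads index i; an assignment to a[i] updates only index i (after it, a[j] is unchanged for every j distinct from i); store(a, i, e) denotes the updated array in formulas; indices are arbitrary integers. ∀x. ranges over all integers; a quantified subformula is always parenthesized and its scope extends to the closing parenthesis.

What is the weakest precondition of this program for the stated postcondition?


Working backward. After the program, n < 5 must hold.
Before a[2] := 3*n: n < 5
Then branch requires ((a[3] ≠ q - 4 ∨ q = 3*e + 5) → e < 8) ∧ ((¬(a[3] ≠ q - 4 ∨ q = 3*e + 5)) → n < 5); else branch requires n < 5.
Before the if: ((2*d = -2 → a[0] ≥ -15) → (((a[3] ≠ q - 4 ∨ q = 3*e + 5) → e < 8) ∧ ((¬(a[3] ≠ q - 4 ∨ q = 3*e + 5)) → n < 5))) ∧ ((¬(2*d = -2 → a[0] ≥ -15)) → n < 5)
Before havoc q: ∀q_1. (((2*d = -2 → a[0] ≥ -15) → (((a[3] ≠ q_1 - 4 ∨ q_1 = 3*e + 5) → e < 8) ∧ ((¬(a[3] ≠ q_1 - 4 ∨ q_1 = 3*e + 5)) → n < 5))) ∧ ((¬(2*d = -2 → a[0] ≥ -15)) → n < 5))
Answer: WP = ∀q_1. (((2*d = -2 → a[0] ≥ -15) → (((a[3] ≠ q_1 - 4 ∨ q_1 = 3*e + 5) → e < 8) ∧ ((¬(a[3] ≠ q_1 - 4 ∨ q_1 = 3*e + 5)) → n < 5))) ∧ ((¬(2*d = -2 → a[0] ≥ -15)) → n < 5))
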